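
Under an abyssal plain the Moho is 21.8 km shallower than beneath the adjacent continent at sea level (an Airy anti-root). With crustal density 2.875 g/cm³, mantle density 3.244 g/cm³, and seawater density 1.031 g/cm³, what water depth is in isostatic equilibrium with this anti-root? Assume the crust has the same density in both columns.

Replacing a thickness d of crust by seawater at the top must be balanced by replacing crust with mantle at the base: d (ρ_c − ρ_w) = a (ρ_m − ρ_c).
d = a (ρ_m − ρ_c)/(ρ_c − ρ_w) = 21.8 km × 0.369/1.844 = 4.36 km.

4.36 km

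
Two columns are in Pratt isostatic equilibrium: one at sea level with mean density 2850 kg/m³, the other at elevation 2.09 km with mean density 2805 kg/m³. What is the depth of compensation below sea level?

130 km

ρ_ref D = ρ (D + h) → D (ρ_ref − ρ) = ρ h.
D = ρ h/(ρ_ref − ρ) = 2805 × 2.09 km/(2850 − 2805) = 130 km.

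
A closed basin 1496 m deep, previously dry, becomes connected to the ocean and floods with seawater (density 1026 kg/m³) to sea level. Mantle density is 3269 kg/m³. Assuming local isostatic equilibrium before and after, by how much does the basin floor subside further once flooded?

684 m

After flooding the water column is d + s deep. Its weight must equal the weight of mantle displaced by the extra subsidence s: (d + s) ρ_w = s ρ_m.
s = d ρ_w / (ρ_m − ρ_w) = 1496 m × 1026/(3269 − 1026) = 684 m.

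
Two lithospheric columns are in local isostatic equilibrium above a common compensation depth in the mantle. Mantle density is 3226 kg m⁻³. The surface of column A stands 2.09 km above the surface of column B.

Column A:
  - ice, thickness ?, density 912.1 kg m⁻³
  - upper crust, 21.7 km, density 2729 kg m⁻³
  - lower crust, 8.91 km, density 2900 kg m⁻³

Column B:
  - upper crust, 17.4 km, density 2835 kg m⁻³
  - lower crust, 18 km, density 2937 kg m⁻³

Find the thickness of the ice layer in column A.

2.19 km

Take the compensation level at the base of the deeper column (depth z_c below the surface of column A) and equate Σ ρ_i t_i down to z_c; mantle fills any gap and the z_c terms cancel.
Column A: x×912.1 + 21.7×2729 + 8.91×2900 + (z_c − 30.61 − x)×3226
Column B: 2.09×0 + 17.4×2835 + 18×2937 + (z_c − 2.09 − 35.4)×3226
The z_c×3226 term appears on both sides and cancels. Collect the known terms of each column as K = Σ(ρt)_known − 3226 × (depth of known layers): K_A = 85058.3 − 3226×30.61 = −13689.56; K_B = 102195 − 3226×(2.09 + 35.4) = −18747.74.
Balance: K_A − x×(3226 − 912.1) = K_B, so x = (K_A − K_B)/(3226 − 912.1) = 5058.18/2313.9 = 2.19 km.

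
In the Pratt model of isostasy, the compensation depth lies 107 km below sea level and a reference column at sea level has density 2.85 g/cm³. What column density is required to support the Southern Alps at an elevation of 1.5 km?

Pratt balance: ρ_ref D = ρ (D + h).
ρ = ρ_ref D/(D + h) = 2.85 × 107 km/(107 km + 1.5 km) = 2.81 g/cm³.

2.81 g/cm³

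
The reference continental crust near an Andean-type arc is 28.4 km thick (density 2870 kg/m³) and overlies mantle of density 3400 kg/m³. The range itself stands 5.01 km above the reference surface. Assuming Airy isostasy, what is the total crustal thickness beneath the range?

60.5 km

Root depth r = h ρ_c / (ρ_m − ρ_c) = 5.01 km × 2870 / 530 = 27.13 km.
Total thickness = T + h + r = 28.4 km + 5.01 km + 27.13 km = 60.5 km.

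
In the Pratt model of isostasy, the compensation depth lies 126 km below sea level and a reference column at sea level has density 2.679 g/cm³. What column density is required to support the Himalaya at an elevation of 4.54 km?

Pratt balance: ρ_ref D = ρ (D + h).
ρ = ρ_ref D/(D + h) = 2.679 × 126 km/(126 km + 4.54 km) = 2.59 g/cm³.

2.59 g/cm³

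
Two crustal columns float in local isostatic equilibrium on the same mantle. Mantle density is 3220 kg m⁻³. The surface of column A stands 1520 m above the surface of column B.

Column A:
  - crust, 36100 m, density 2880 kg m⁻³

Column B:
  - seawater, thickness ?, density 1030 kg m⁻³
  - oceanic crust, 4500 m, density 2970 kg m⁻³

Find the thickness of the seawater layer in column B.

Take the compensation level at the base of the deeper column (depth z_c below the surface of column A) and equate Σ ρ_i t_i down to z_c; mantle fills any gap and the z_c terms cancel.
Column A: 36100×2880 + (z_c − 36100)×3220
Column B: 1520×0 + x×1030 + 4500×2970 + (z_c − 1520 − 4500 − x)×3220
The z_c×3220 term appears on both sides and cancels. Collect the known terms of each column as K = Σ(ρt)_known − 3220 × (depth of known layers): K_A = 103968000 − 3220×36100 = −12274000; K_B = 13365000 − 3220×(1520 + 4500) = −6019400.
Balance: K_A = K_B − x×(3220 − 1030), so x = (K_B − K_A)/(3220 − 1030) = 6254600/2190 = 2860 m.

2860 m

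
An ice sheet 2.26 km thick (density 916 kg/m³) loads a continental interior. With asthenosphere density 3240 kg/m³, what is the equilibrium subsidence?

Balancing pressure at the compensation depth: the ice load ρ_ice t is balanced by mantle displaced below, ρ_m s.
s = t ρ_ice / ρ_m = 2.26 km × 916/3240 = 0.639 km.

0.639 km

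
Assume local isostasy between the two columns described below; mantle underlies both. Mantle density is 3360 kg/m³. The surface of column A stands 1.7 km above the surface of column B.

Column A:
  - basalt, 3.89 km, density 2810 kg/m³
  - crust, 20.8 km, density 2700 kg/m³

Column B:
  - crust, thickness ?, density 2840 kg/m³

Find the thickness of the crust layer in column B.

Take the compensation level at the base of the deeper column (depth z_c below the surface of column A) and equate Σ ρ_i t_i down to z_c; mantle fills any gap and the z_c terms cancel.
Column A: 3.89×2810 + 20.8×2700 + (z_c − 24.69)×3360
Column B: 1.7×0 + x×2840 + (z_c − 1.7 − 0 − x)×3360
The z_c×3360 term appears on both sides and cancels. Collect the known terms of each column as K = Σ(ρt)_known − 3360 × (depth of known layers): K_A = 67090.9 − 3360×24.69 = −15867.5; K_B = 0 − 3360×(1.7 + 0) = −5712.
Balance: K_A = K_B − x×(3360 − 2840), so x = (K_B − K_A)/(3360 − 2840) = 10155.5/520 = 19.5 km.

19.5 km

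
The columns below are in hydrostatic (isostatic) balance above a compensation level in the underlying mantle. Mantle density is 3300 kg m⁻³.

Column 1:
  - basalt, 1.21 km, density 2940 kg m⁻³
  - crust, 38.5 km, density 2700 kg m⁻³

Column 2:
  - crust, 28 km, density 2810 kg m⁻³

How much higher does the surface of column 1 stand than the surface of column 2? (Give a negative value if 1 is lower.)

2.97 km

For any compensation level in the mantle, the mantle terms cancel and isostasy reduces to e = (Σt_1 − Σt_2) − (Σ(ρt)_1 − Σ(ρt)_2) / ρ_m.
Σt_1 = 39.71 km; Σt_2 = 28 km; Σ(ρt)_1 = 107507.4; Σ(ρt)_2 = 78680 (in km·kg m⁻³).
e = (39.71 − 28) − (107507.4 − 78680) / 3300 = 2.97 km.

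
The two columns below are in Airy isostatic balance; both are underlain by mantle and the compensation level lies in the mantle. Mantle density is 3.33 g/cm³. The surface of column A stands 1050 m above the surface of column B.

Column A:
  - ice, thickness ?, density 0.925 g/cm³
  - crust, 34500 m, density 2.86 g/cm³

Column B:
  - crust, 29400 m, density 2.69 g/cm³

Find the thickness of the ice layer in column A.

2540 m

Take the compensation level at the base of the deeper column (depth z_c below the surface of column A) and equate Σ ρ_i t_i down to z_c; mantle fills any gap and the z_c terms cancel.
Column A: x×0.925 + 34500×2.86 + (z_c − 34500 − x)×3.33
Column B: 1050×0 + 29400×2.69 + (z_c − 1050 − 29400)×3.33
The z_c×3.33 term appears on both sides and cancels. Collect the known terms of each column as K = Σ(ρt)_known − 3.33 × (depth of known layers): K_A = 98670 − 3.33×34500 = −16215; K_B = 79086 − 3.33×(1050 + 29400) = −22312.5.
Balance: K_A − x×(3.33 − 0.925) = K_B, so x = (K_A − K_B)/(3.33 − 0.925) = 6097.5/2.405 = 2540 m.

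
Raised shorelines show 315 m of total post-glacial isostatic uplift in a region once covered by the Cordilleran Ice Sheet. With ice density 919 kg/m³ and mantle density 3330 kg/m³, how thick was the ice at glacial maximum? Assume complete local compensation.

u = t ρ_ice/ρ_m → t = u ρ_m/ρ_ice = 315 m × 3330/919 = 1140 m.

1140 m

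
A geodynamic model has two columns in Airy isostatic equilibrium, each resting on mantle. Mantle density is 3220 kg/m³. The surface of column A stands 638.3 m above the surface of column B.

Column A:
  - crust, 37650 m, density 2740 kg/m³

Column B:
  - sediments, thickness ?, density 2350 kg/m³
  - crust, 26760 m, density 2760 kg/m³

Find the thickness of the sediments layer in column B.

Take the compensation level at the base of the deeper column (depth z_c below the surface of column A) and equate Σ ρ_i t_i down to z_c; mantle fills any gap and the z_c terms cancel.
Column A: 37650×2740 + (z_c − 37650)×3220
Column B: 638.3×0 + x×2350 + 26760×2760 + (z_c − 638.3 − 26760 − x)×3220
The z_c×3220 term appears on both sides and cancels. Collect the known terms of each column as K = Σ(ρt)_known − 3220 × (depth of known layers): K_A = 103161000 − 3220×37650 = −18072000; K_B = 73857600 − 3220×(638.3 + 26760) = −14364926.
Balance: K_A = K_B − x×(3220 − 2350), so x = (K_B − K_A)/(3220 − 2350) = 3707070/870 = 4260 m.

4260 m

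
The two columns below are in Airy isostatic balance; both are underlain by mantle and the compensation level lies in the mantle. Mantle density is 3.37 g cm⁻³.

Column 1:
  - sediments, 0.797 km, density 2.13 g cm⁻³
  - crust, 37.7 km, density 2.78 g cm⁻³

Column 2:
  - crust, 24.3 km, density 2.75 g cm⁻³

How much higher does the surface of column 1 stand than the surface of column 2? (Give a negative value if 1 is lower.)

For any compensation level in the mantle, the mantle terms cancel and isostasy reduces to e = (Σt_1 − Σt_2) − (Σ(ρt)_1 − Σ(ρt)_2) / ρ_m.
Σt_1 = 38.497 km; Σt_2 = 24.3 km; Σ(ρt)_1 = 106.50361; Σ(ρt)_2 = 66.825 (in km·g cm⁻³).
e = (38.497 − 24.3) − (106.50361 − 66.825) / 3.37 = 2.42 km.

2.42 km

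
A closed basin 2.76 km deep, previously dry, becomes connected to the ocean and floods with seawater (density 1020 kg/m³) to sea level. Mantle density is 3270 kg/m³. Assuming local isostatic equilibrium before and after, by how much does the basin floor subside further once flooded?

1.25 km

After flooding the water column is d + s deep. Its weight must equal the weight of mantle displaced by the extra subsidence s: (d + s) ρ_w = s ρ_m.
s = d ρ_w / (ρ_m − ρ_w) = 2.76 km × 1020/(3270 − 1020) = 1.25 km.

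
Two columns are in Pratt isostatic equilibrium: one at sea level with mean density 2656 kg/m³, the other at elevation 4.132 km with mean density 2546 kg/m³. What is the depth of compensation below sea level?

95.6 km

ρ_ref D = ρ (D + h) → D (ρ_ref − ρ) = ρ h.
D = ρ h/(ρ_ref − ρ) = 2546 × 4.132 km/(2656 − 2546) = 95.6 km.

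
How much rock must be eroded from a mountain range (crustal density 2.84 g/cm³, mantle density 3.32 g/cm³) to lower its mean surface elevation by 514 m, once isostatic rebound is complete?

Net drop Δ = e − u = e − e ρ_c/ρ_m = e (ρ_m − ρ_c)/ρ_m.
e = Δ ρ_m/(ρ_m − ρ_c) = 514 m × 3.32/0.48 = 3560 m.

3560 m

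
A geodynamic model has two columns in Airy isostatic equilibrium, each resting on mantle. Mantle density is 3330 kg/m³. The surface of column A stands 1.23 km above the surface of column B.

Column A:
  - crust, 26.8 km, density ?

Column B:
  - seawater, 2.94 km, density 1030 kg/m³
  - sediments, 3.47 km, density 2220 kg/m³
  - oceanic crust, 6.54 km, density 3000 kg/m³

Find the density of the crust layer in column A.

Take the compensation level at the base of the deeper column (depth z_c below the surface of column A) and equate Σ ρ_i t_i down to z_c; mantle fills any gap and the z_c terms cancel.
Column A: 26.8×ρ + (z_c − 26.8)×3330
Column B: 1.23×0 + 2.94×1030 + 3.47×2220 + 6.54×3000 + (z_c − 1.23 − 12.95)×3330
The z_c×3330 term appears on both sides and cancels. Collect the known terms of each column as K = Σ(ρt)_known − 3330 × (depth of known layers): K_A = 0 − 3330×26.8 = −89244; K_B = 30351.6 − 3330×(1.23 + 12.95) = −16867.8.
Balance: K_A + 26.8×ρ = K_B, so ρ = (K_B − K_A)/26.8 = 72376.2/26.8 = 2700 kg/m³.

2700 kg/m³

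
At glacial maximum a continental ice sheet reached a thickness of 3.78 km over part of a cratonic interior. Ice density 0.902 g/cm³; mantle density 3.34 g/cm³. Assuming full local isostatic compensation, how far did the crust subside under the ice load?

Equating mass per unit area of the two columns: the ice load ρ_ice t is balanced by mantle displaced below, ρ_m s.
s = t ρ_ice / ρ_m = 3.78 km × 0.902/3.34 = 1.02 km.

1.02 km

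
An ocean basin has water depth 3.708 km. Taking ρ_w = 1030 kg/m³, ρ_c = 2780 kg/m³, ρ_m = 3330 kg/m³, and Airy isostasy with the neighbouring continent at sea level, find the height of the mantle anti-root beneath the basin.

11.8 km

Balancing pressure at the compensation depth: replacing crust with seawater at the top is compensated by replacing crust with mantle at the base: d (ρ_c − ρ_w) = a (ρ_m − ρ_c).
a = d (ρ_c − ρ_w)/(ρ_m − ρ_c) = 3.708 km × 1750/550 = 11.8 km.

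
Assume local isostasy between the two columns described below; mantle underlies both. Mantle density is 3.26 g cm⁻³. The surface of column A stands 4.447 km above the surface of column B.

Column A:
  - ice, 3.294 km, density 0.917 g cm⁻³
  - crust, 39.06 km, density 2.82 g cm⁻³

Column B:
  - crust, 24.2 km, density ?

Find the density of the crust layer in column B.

Take the compensation level at the base of the deeper column (depth z_c below the surface of column A) and equate Σ ρ_i t_i down to z_c; mantle fills any gap and the z_c terms cancel.
Column A: 3.294×0.917 + 39.06×2.82 + (z_c − 42.354)×3.26
Column B: 4.447×0 + 24.2×ρ + (z_c − 4.447 − 24.2)×3.26
The z_c×3.26 term appears on both sides and cancels. Collect the known terms of each column as K = Σ(ρt)_known − 3.26 × (depth of known layers): K_A = 113.169798 − 3.26×42.354 = −24.904242; K_B = 0 − 3.26×(4.447 + 24.2) = −93.38922.
Balance: K_A = K_B + 24.2×ρ, so ρ = (K_A − K_B)/24.2 = 68.485/24.2 = 2.83 g cm⁻³.

2.83 g cm⁻³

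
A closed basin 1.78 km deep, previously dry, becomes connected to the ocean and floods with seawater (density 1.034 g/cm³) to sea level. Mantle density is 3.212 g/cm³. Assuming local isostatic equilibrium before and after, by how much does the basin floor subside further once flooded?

After flooding the water column is d + s deep. Its weight must equal the weight of mantle displaced by the extra subsidence s: (d + s) ρ_w = s ρ_m.
s = d ρ_w / (ρ_m − ρ_w) = 1.78 km × 1.034/(3.212 − 1.034) = 0.845 km.

0.845 km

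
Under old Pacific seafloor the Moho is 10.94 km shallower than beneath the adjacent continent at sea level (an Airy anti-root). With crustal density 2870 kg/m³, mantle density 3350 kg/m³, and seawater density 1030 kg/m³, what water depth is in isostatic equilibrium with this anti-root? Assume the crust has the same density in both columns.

Replacing a thickness d of crust by seawater at the top must be balanced by replacing crust with mantle at the base: d (ρ_c − ρ_w) = a (ρ_m − ρ_c).
d = a (ρ_m − ρ_c)/(ρ_c − ρ_w) = 10.94 km × 480/1840 = 2.85 km.

2.85 km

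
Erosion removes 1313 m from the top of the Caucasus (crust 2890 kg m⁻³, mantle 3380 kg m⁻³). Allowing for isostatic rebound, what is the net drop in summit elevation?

190 m

Rebound u = e ρ_c/ρ_m = 1313 m × 2890/3380 = 1123 m.
Net surface drop = e − u = 1313 m − 1123 m = e (ρ_m − ρ_c)/ρ_m = 190 m.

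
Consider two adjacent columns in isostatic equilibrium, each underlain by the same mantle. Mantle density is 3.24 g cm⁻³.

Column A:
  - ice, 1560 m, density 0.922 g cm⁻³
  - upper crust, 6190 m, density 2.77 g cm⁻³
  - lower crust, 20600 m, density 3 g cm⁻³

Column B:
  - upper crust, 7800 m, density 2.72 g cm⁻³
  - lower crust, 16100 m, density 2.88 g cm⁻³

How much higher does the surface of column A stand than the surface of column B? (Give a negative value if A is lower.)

For any compensation level in the mantle, the mantle terms cancel and isostasy reduces to e = (Σt_A − Σt_B) − (Σ(ρt)_A − Σ(ρt)_B) / ρ_m.
Σt_A = 28350 m; Σt_B = 23900 m; Σ(ρt)_A = 80384.62; Σ(ρt)_B = 67584 (in m·g cm⁻³).
e = (28350 − 23900) − (80384.62 − 67584) / 3.24 = 499 m.

499 m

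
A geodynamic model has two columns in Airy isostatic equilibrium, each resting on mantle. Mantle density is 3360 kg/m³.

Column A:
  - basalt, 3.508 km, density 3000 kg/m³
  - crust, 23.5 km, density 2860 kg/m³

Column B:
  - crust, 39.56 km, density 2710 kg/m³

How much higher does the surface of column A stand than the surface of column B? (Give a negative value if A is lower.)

−3.78 km

For any compensation level in the mantle, the mantle terms cancel and isostasy reduces to e = (Σt_A − Σt_B) − (Σ(ρt)_A − Σ(ρt)_B) / ρ_m.
Σt_A = 27.008 km; Σt_B = 39.56 km; Σ(ρt)_A = 77734; Σ(ρt)_B = 107207.6 (in km·kg/m³).
e = (27.008 − 39.56) − (77734 − 107207.6) / 3360 = −3.78 km.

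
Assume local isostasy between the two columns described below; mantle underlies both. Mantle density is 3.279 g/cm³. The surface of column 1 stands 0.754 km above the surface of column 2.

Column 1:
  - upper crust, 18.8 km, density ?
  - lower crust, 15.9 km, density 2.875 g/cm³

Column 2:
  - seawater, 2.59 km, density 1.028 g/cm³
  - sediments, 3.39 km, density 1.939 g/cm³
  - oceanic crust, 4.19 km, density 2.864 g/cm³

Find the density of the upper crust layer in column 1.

Take the compensation level at the base of the deeper column (depth z_c below the surface of column 1) and equate Σ ρ_i t_i down to z_c; mantle fills any gap and the z_c terms cancel.
Column 1: 18.8×ρ + 15.9×2.875 + (z_c − 34.7)×3.279
Column 2: 0.754×0 + 2.59×1.028 + 3.39×1.939 + 4.19×2.864 + (z_c − 0.754 − 10.17)×3.279
The z_c×3.279 term appears on both sides and cancels. Collect the known terms of each column as K = Σ(ρt)_known − 3.279 × (depth of known layers): K_1 = 45.7125 − 3.279×34.7 = −68.0688; K_2 = 21.23589 − 3.279×(0.754 + 10.17) = −14.583906.
Balance: K_1 + 18.8×ρ = K_2, so ρ = (K_2 − K_1)/18.8 = 53.4849/18.8 = 2.84 g/cm³.

2.84 g/cm³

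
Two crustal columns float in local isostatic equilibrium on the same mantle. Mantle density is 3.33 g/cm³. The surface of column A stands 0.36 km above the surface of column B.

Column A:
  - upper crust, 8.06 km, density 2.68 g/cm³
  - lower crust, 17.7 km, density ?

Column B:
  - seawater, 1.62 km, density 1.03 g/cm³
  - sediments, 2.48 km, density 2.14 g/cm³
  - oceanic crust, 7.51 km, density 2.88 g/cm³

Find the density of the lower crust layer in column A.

Take the compensation level at the base of the deeper column (depth z_c below the surface of column A) and equate Σ ρ_i t_i down to z_c; mantle fills any gap and the z_c terms cancel.
Column A: 8.06×2.68 + 17.7×ρ + (z_c − 25.76)×3.33
Column B: 0.36×0 + 1.62×1.03 + 2.48×2.14 + 7.51×2.88 + (z_c − 0.36 − 11.61)×3.33
The z_c×3.33 term appears on both sides and cancels. Collect the known terms of each column as K = Σ(ρt)_known − 3.33 × (depth of known layers): K_A = 21.6008 − 3.33×25.76 = −64.18; K_B = 28.6046 − 3.33×(0.36 + 11.61) = −11.2555.
Balance: K_A + 17.7×ρ = K_B, so ρ = (K_B − K_A)/17.7 = 52.9245/17.7 = 2.99 g/cm³.

2.99 g/cm³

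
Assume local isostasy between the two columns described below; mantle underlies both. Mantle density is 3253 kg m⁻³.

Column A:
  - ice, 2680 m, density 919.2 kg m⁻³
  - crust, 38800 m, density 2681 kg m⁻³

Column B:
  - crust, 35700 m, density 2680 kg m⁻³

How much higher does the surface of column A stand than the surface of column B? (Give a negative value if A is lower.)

2460 m

For any compensation level in the mantle, the mantle terms cancel and isostasy reduces to e = (Σt_A − Σt_B) − (Σ(ρt)_A − Σ(ρt)_B) / ρ_m.
Σt_A = 41480 m; Σt_B = 35700 m; Σ(ρt)_A = 106486256; Σ(ρt)_B = 95676000 (in m·kg m⁻³).
e = (41480 − 35700) − (106486256 − 95676000) / 3253 = 2460 m.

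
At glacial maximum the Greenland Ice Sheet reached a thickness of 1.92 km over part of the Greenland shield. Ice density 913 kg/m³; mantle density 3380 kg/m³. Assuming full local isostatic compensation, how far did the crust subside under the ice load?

0.519 km

Equating mass per unit area of the two columns: the ice load ρ_ice t is balanced by mantle displaced below, ρ_m s.
s = t ρ_ice / ρ_m = 1.92 km × 913/3380 = 0.519 km.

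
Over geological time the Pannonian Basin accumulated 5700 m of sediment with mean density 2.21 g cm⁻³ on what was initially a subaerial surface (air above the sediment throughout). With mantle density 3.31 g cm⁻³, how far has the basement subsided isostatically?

3810 m

Subaerial load: s = t ρ_sed / ρ_m = 5700 m × 2.21/3.31 = 3810 m.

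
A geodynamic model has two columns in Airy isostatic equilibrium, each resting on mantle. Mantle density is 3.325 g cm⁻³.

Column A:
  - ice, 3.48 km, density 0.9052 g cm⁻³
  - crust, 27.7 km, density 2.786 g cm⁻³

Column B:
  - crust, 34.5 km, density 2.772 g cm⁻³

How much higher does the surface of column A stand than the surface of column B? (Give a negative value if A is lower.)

For any compensation level in the mantle, the mantle terms cancel and isostasy reduces to e = (Σt_A − Σt_B) − (Σ(ρt)_A − Σ(ρt)_B) / ρ_m.
Σt_A = 31.18 km; Σt_B = 34.5 km; Σ(ρt)_A = 80.322296; Σ(ρt)_B = 95.634 (in km·g cm⁻³).
e = (31.18 − 34.5) − (80.322296 − 95.634) / 3.325 = 1.29 km.

1.29 km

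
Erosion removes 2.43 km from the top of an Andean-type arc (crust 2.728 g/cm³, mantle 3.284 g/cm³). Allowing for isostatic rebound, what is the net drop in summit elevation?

Rebound u = e ρ_c/ρ_m = 2.43 km × 2.728/3.284 = 2.019 km.
Net surface drop = e − u = 2.43 km − 2.019 km = e (ρ_m − ρ_c)/ρ_m = 0.411 km.

0.411 km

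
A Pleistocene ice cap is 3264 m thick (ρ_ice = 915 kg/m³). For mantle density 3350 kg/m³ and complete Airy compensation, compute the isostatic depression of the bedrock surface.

892 m

Equating mass per unit area of the two columns: the ice load ρ_ice t is balanced by mantle displaced below, ρ_m s.
s = t ρ_ice / ρ_m = 3264 m × 915/3350 = 892 m.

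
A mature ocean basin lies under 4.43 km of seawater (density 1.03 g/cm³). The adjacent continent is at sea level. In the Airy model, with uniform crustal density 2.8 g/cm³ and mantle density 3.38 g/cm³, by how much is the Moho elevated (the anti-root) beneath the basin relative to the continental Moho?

Isostatic balance requires: replacing crust with seawater at the top is compensated by replacing crust with mantle at the base: d (ρ_c − ρ_w) = a (ρ_m − ρ_c).
a = d (ρ_c − ρ_w)/(ρ_m − ρ_c) = 4.43 km × 1.77/0.58 = 13.5 km.

13.5 km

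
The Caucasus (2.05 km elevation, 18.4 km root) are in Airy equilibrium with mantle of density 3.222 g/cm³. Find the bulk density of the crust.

ρ_c h = (ρ_m − ρ_c) r → ρ_c (h + r) = ρ_m r → ρ_c = ρ_m r / (h + r).
ρ_c = 3.222 × 18.4 km / (2.05 km + 18.4 km) = 2.9 g/cm³.

2.9 g/cm³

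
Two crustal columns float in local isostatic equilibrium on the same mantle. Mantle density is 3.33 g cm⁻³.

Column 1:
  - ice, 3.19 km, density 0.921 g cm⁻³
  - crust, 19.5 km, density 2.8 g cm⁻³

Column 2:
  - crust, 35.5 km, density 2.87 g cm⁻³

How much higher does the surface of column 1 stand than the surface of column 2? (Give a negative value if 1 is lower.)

For any compensation level in the mantle, the mantle terms cancel and isostasy reduces to e = (Σt_1 − Σt_2) − (Σ(ρt)_1 − Σ(ρt)_2) / ρ_m.
Σt_1 = 22.69 km; Σt_2 = 35.5 km; Σ(ρt)_1 = 57.53799; Σ(ρt)_2 = 101.885 (in km·g cm⁻³).
e = (22.69 − 35.5) − (57.53799 − 101.885) / 3.33 = 0.507 km.

0.507 km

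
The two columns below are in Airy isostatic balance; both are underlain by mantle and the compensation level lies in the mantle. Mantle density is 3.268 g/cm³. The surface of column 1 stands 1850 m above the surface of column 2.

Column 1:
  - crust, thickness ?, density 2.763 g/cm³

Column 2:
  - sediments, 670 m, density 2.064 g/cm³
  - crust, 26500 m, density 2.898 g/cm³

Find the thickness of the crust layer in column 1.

Take the compensation level at the base of the deeper column (depth z_c below the surface of column 1) and equate Σ ρ_i t_i down to z_c; mantle fills any gap and the z_c terms cancel.
Column 1: x×2.763 + (z_c − 0 − x)×3.268
Column 2: 1850×0 + 670×2.064 + 26500×2.898 + (z_c − 1850 − 27170)×3.268
The z_c×3.268 term appears on both sides and cancels. Collect the known terms of each column as K = Σ(ρt)_known − 3.268 × (depth of known layers): K_1 = 0 − 3.268×0 = 0; K_2 = 78179.88 − 3.268×(1850 + 27170) = −16657.48.
Balance: K_1 − x×(3.268 − 2.763) = K_2, so x = (K_1 − K_2)/(3.268 − 2.763) = 16657.5/0.505 = 33000 m.

33000 m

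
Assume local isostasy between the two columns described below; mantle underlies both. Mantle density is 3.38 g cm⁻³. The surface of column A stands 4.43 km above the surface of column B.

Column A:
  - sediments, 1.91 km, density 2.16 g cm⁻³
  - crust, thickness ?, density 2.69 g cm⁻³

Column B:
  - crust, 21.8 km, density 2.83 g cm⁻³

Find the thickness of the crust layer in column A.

Take the compensation level at the base of the deeper column (depth z_c below the surface of column A) and equate Σ ρ_i t_i down to z_c; mantle fills any gap and the z_c terms cancel.
Column A: 1.91×2.16 + x×2.69 + (z_c − 1.91 − x)×3.38
Column B: 4.43×0 + 21.8×2.83 + (z_c − 4.43 − 21.8)×3.38
The z_c×3.38 term appears on both sides and cancels. Collect the known terms of each column as K = Σ(ρt)_known − 3.38 × (depth of known layers): K_A = 4.1256 − 3.38×1.91 = −2.3302; K_B = 61.694 − 3.38×(4.43 + 21.8) = −26.9634.
Balance: K_A − x×(3.38 − 2.69) = K_B, so x = (K_A − K_B)/(3.38 − 2.69) = 24.6332/0.69 = 35.7 km.

35.7 km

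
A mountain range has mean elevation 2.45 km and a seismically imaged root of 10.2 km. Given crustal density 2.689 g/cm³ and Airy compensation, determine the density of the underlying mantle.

3.33 g/cm³

Airy balance: ρ_c h = (ρ_m − ρ_c) r → ρ_m = ρ_c (1 + h/r).
ρ_m = 2.689 × (1 + 2.45 km/10.2 km) = 3.33 g/cm³.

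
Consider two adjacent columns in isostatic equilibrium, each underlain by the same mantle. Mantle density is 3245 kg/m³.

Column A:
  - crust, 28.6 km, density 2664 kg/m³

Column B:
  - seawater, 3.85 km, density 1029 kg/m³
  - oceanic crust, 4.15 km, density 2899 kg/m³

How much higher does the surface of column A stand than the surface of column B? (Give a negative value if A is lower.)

For any compensation level in the mantle, the mantle terms cancel and isostasy reduces to e = (Σt_A − Σt_B) − (Σ(ρt)_A − Σ(ρt)_B) / ρ_m.
Σt_A = 28.6 km; Σt_B = 8 km; Σ(ρt)_A = 76190.4; Σ(ρt)_B = 15992.5 (in km·kg/m³).
e = (28.6 − 8) − (76190.4 − 15992.5) / 3245 = 2.05 km.

2.05 km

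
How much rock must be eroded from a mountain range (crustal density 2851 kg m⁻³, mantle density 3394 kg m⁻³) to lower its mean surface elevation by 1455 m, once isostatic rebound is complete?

9090 m

Net drop Δ = e − u = e − e ρ_c/ρ_m = e (ρ_m − ρ_c)/ρ_m.
e = Δ ρ_m/(ρ_m − ρ_c) = 1455 m × 3394/543 = 9090 m.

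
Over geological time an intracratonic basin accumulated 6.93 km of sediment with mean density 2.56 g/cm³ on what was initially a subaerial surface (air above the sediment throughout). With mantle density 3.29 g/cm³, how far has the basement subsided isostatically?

Subaerial load: s = t ρ_sed / ρ_m = 6.93 km × 2.56/3.29 = 5.39 km.

5.39 km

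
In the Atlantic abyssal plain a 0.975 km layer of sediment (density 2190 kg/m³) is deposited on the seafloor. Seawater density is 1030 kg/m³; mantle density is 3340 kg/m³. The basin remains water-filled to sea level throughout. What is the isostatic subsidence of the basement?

0.49 km

Submarine loading: the sediment displaces seawater, and the subsidence is in turn flooded, so s (ρ_m − ρ_w) = t (ρ_sed − ρ_w).
s = 0.975 km × (2190 − 1030) / (3340 − 1030) = 0.49 km.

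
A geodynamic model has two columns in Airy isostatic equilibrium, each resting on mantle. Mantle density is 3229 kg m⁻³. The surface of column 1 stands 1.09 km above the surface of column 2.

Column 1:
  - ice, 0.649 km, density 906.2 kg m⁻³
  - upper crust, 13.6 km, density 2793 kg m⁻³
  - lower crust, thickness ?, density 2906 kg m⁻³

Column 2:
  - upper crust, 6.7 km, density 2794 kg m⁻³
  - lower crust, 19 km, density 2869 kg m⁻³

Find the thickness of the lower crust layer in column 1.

18.1 km

Take the compensation level at the base of the deeper column (depth z_c below the surface of column 1) and equate Σ ρ_i t_i down to z_c; mantle fills any gap and the z_c terms cancel.
Column 1: 0.649×906.2 + 13.6×2793 + x×2906 + (z_c − 14.249 − x)×3229
Column 2: 1.09×0 + 6.7×2794 + 19×2869 + (z_c − 1.09 − 25.7)×3229
The z_c×3229 term appears on both sides and cancels. Collect the known terms of each column as K = Σ(ρt)_known − 3229 × (depth of known layers): K_1 = 38572.9238 − 3229×14.249 = −7437.0972; K_2 = 73230.8 − 3229×(1.09 + 25.7) = −13274.11.
Balance: K_1 − x×(3229 − 2906) = K_2, so x = (K_1 − K_2)/(3229 − 2906) = 5837.01/323 = 18.1 km.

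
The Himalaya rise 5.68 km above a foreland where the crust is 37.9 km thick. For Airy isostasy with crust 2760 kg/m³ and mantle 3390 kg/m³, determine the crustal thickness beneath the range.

68.5 km

Root depth r = h ρ_c / (ρ_m − ρ_c) = 5.68 km × 2760 / 630 = 24.88 km.
Total thickness = T + h + r = 37.9 km + 5.68 km + 24.88 km = 68.5 km.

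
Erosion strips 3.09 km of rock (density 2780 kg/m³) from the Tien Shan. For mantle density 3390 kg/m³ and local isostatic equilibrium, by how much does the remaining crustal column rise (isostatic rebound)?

Unloading: uplift u = e ρ_c/ρ_m = 3.09 km × 2780/3390 = 2.53 km.

2.53 km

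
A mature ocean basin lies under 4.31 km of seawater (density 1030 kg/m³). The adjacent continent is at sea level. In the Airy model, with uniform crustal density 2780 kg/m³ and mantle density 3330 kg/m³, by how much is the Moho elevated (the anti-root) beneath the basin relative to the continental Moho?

13.7 km

Balancing pressure at the compensation depth: replacing crust with seawater at the top is compensated by replacing crust with mantle at the base: d (ρ_c − ρ_w) = a (ρ_m − ρ_c).
a = d (ρ_c − ρ_w)/(ρ_m − ρ_c) = 4.31 km × 1750/550 = 13.7 km.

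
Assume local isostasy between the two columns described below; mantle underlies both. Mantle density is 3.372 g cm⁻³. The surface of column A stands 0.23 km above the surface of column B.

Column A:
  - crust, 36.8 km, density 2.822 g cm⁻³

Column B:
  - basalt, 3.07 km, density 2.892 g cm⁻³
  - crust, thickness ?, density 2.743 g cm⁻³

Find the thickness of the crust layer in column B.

Take the compensation level at the base of the deeper column (depth z_c below the surface of column A) and equate Σ ρ_i t_i down to z_c; mantle fills any gap and the z_c terms cancel.
Column A: 36.8×2.822 + (z_c − 36.8)×3.372
Column B: 0.23×0 + 3.07×2.892 + x×2.743 + (z_c − 0.23 − 3.07 − x)×3.372
The z_c×3.372 term appears on both sides and cancels. Collect the known terms of each column as K = Σ(ρt)_known − 3.372 × (depth of known layers): K_A = 103.8496 − 3.372×36.8 = −20.24; K_B = 8.87844 − 3.372×(0.23 + 3.07) = −2.24916.
Balance: K_A = K_B − x×(3.372 − 2.743), so x = (K_B − K_A)/(3.372 − 2.743) = 17.9908/0.629 = 28.6 km.

28.6 km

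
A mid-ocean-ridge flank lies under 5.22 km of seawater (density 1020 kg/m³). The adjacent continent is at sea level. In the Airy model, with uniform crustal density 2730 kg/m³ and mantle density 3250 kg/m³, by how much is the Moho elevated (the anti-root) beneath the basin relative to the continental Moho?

Equating mass per unit area of the two columns: replacing crust with seawater at the top is compensated by replacing crust with mantle at the base: d (ρ_c − ρ_w) = a (ρ_m − ρ_c).
a = d (ρ_c − ρ_w)/(ρ_m − ρ_c) = 5.22 km × 1710/520 = 17.2 km.

17.2 km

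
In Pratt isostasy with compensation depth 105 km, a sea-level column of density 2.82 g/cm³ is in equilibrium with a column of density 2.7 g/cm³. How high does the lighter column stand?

4.67 km

ρ_ref D = ρ (D + h) → h = D (ρ_ref − ρ)/ρ.
h = 105 km × (2.82 − 2.7)/2.7 = 4.67 km.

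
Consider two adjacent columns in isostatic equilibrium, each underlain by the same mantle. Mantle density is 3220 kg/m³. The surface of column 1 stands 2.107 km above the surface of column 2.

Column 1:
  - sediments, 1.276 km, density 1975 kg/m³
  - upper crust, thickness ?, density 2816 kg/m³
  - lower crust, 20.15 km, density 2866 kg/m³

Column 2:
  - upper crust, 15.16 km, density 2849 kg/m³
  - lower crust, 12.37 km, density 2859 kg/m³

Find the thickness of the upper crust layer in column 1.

Take the compensation level at the base of the deeper column (depth z_c below the surface of column 1) and equate Σ ρ_i t_i down to z_c; mantle fills any gap and the z_c terms cancel.
Column 1: 1.276×1975 + x×2816 + 20.15×2866 + (z_c − 21.426 − x)×3220
Column 2: 2.107×0 + 15.16×2849 + 12.37×2859 + (z_c − 2.107 − 27.53)×3220
The z_c×3220 term appears on both sides and cancels. Collect the known terms of each column as K = Σ(ρt)_known − 3220 × (depth of known layers): K_1 = 60270 − 3220×21.426 = −8721.72; K_2 = 78556.67 − 3220×(2.107 + 27.53) = −16874.47.
Balance: K_1 − x×(3220 − 2816) = K_2, so x = (K_1 − K_2)/(3220 − 2816) = 8152.75/404 = 20.2 km.

20.2 km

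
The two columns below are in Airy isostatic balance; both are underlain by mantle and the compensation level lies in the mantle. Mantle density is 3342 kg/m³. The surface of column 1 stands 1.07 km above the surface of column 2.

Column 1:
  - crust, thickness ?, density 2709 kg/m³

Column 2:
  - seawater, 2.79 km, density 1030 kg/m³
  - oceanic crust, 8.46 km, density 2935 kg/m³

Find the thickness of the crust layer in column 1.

21.3 km

Take the compensation level at the base of the deeper column (depth z_c below the surface of column 1) and equate Σ ρ_i t_i down to z_c; mantle fills any gap and the z_c terms cancel.
Column 1: x×2709 + (z_c − 0 − x)×3342
Column 2: 1.07×0 + 2.79×1030 + 8.46×2935 + (z_c − 1.07 − 11.25)×3342
The z_c×3342 term appears on both sides and cancels. Collect the known terms of each column as K = Σ(ρt)_known − 3342 × (depth of known layers): K_1 = 0 − 3342×0 = 0; K_2 = 27703.8 − 3342×(1.07 + 11.25) = −13469.64.
Balance: K_1 − x×(3342 − 2709) = K_2, so x = (K_1 − K_2)/(3342 − 2709) = 13469.6/633 = 21.3 km.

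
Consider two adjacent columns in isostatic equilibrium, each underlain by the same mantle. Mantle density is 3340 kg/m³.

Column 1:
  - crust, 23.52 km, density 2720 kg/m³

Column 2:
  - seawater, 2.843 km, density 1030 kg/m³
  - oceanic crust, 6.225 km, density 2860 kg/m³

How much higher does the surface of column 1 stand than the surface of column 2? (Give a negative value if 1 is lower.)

1.51 km

For any compensation level in the mantle, the mantle terms cancel and isostasy reduces to e = (Σt_1 − Σt_2) − (Σ(ρt)_1 − Σ(ρt)_2) / ρ_m.
Σt_1 = 23.52 km; Σt_2 = 9.068 km; Σ(ρt)_1 = 63974.4; Σ(ρt)_2 = 20731.79 (in km·kg/m³).
e = (23.52 − 9.068) − (63974.4 − 20731.79) / 3340 = 1.51 km.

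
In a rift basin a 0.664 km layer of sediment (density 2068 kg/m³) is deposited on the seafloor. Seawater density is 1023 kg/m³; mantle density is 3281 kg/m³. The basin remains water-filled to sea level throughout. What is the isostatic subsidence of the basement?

Submarine loading: the sediment displaces seawater, and the subsidence is in turn flooded, so s (ρ_m − ρ_w) = t (ρ_sed − ρ_w).
s = 0.664 km × (2068 − 1023) / (3281 − 1023) = 0.307 km.

0.307 km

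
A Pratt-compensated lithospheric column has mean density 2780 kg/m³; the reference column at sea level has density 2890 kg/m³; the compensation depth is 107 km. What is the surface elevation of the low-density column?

ρ_ref D = ρ (D + h) → h = D (ρ_ref − ρ)/ρ.
h = 107 km × (2890 − 2780)/2780 = 4.23 km.

4.23 km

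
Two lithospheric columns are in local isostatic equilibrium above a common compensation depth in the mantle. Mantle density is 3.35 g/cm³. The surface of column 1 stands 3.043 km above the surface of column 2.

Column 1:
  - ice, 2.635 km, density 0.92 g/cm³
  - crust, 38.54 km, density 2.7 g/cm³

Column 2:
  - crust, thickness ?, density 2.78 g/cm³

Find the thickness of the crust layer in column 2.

37.3 km

Take the compensation level at the base of the deeper column (depth z_c below the surface of column 1) and equate Σ ρ_i t_i down to z_c; mantle fills any gap and the z_c terms cancel.
Column 1: 2.635×0.92 + 38.54×2.7 + (z_c − 41.175)×3.35
Column 2: 3.043×0 + x×2.78 + (z_c − 3.043 − 0 − x)×3.35
The z_c×3.35 term appears on both sides and cancels. Collect the known terms of each column as K = Σ(ρt)_known − 3.35 × (depth of known layers): K_1 = 106.4822 − 3.35×41.175 = −31.45405; K_2 = 0 − 3.35×(3.043 + 0) = −10.19405.
Balance: K_1 = K_2 − x×(3.35 − 2.78), so x = (K_2 − K_1)/(3.35 − 2.78) = 21.26/0.57 = 37.3 km.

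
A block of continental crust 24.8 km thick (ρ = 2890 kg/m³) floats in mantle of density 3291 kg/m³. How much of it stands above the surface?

Floating equilibrium: submerged depth d = t ρ_obj/ρ_fluid = 24.8 km × 2890/3291 = 21.78 km.
Freeboard = t − d = 24.8 km − 21.78 km = 3.02 km.

3.02 km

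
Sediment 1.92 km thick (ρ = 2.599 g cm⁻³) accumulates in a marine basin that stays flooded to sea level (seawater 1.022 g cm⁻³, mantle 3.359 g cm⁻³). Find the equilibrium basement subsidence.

1.3 km

Submarine loading: the sediment displaces seawater, and the subsidence is in turn flooded, so s (ρ_m − ρ_w) = t (ρ_sed − ρ_w).
s = 1.92 km × (2.599 − 1.022) / (3.359 − 1.022) = 1.3 km.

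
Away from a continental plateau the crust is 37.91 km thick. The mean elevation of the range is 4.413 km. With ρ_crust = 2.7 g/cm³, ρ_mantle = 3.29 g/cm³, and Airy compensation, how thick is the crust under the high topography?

62.5 km

Root depth r = h ρ_c / (ρ_m − ρ_c) = 4.413 km × 2.7 / 0.59 = 20.2 km.
Total thickness = T + h + r = 37.91 km + 4.413 km + 20.2 km = 62.5 km.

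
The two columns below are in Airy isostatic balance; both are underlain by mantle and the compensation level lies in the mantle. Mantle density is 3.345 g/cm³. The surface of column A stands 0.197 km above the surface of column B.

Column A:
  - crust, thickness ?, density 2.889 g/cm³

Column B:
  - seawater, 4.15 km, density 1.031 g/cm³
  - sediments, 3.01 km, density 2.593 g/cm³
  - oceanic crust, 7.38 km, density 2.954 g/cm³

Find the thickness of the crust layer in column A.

33.8 km

Take the compensation level at the base of the deeper column (depth z_c below the surface of column A) and equate Σ ρ_i t_i down to z_c; mantle fills any gap and the z_c terms cancel.
Column A: x×2.889 + (z_c − 0 − x)×3.345
Column B: 0.197×0 + 4.15×1.031 + 3.01×2.593 + 7.38×2.954 + (z_c − 0.197 − 14.54)×3.345
The z_c×3.345 term appears on both sides and cancels. Collect the known terms of each column as K = Σ(ρt)_known − 3.345 × (depth of known layers): K_A = 0 − 3.345×0 = 0; K_B = 33.8841 − 3.345×(0.197 + 14.54) = −15.411165.
Balance: K_A − x×(3.345 − 2.889) = K_B, so x = (K_A − K_B)/(3.345 − 2.889) = 15.4112/0.456 = 33.8 km.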